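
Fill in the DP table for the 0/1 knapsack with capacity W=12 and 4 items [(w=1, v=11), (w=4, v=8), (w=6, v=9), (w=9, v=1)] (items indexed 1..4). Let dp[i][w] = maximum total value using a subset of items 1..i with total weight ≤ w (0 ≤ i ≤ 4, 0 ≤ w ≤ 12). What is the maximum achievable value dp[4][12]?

i\w   0   1   2   3   4   5   6   7   8   9  10  11  12
  0   0   0   0   0   0   0   0   0   0   0   0   0   0
  1   0  11  11  11  11  11  11  11  11  11  11  11  11
  2   0  11  11  11  11  19  19  19  19  19  19  19  19
  3   0  11  11  11  11  19  19  20  20  20  20  28  28
  4   0  11  11  11  11  19  19  20  20  20  20  28  28

28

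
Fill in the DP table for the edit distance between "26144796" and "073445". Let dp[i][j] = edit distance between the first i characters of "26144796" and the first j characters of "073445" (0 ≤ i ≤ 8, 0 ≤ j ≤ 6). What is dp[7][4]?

6

   ''  0  7  3  4  4  5
''  0  1  2  3  4  5  6
 2  1  1  2  3  4  5  6
 6  2  2  2  3  4  5  6
 1  3  3  3  3  4  5  6
 4  4  4  4  4  3  4  5
 4  5  5  5  5  4  3  4
 7  6  6  5  6  5  4  4
 9  7  7  6  6  6  5  5
 6  8  8  7  7  7  6  6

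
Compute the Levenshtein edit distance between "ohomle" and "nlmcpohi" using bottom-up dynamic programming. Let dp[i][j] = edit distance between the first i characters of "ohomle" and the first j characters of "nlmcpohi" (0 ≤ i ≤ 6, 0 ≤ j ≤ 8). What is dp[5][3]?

   ''  n  l  m  c  p  o  h  i
''  0  1  2  3  4  5  6  7  8
 o  1  1  2  3  4  5  5  6  7
 h  2  2  2  3  4  5  6  5  6
 o  3  3  3  3  4  5  5  6  6
 m  4  4  4  3  4  5  6  6  7
 l  5  5  4  4  4  5  6  7  7
 e  6  6  5  5  5  5  6  7  8

4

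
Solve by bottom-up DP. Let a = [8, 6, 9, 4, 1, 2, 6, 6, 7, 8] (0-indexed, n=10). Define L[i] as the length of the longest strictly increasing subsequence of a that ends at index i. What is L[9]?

   i    0    1    2    3    4    5    6    7    8    9
a[i]    8    6    9    4    1    2    6    6    7    8
L[i]    1    1    2    1    1    2    3    3    4    5

5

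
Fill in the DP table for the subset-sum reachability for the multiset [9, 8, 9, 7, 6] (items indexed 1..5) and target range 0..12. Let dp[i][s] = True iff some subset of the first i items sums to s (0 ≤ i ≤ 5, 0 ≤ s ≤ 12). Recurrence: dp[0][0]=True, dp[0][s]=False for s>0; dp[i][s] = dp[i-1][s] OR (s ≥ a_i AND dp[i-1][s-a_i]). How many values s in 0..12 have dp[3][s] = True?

3

i\s   0   1   2   3   4   5   6   7   8   9  10  11  12
  0   T   F   F   F   F   F   F   F   F   F   F   F   F
  1   T   F   F   F   F   F   F   F   F   T   F   F   F
  2   T   F   F   F   F   F   F   F   T   T   F   F   F
  3   T   F   F   F   F   F   F   F   T   T   F   F   F
  4   T   F   F   F   F   F   F   T   T   T   F   F   F
  5   T   F   F   F   F   F   T   T   T   T   F   F   F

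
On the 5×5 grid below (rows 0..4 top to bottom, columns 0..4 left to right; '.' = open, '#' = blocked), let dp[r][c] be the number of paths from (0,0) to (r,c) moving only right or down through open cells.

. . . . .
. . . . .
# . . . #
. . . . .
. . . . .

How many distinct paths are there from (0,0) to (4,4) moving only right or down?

r\c   0   1   2   3   4
  0   1   1   1   1   1
  1   1   2   3   4   5
  2   0   2   5   9   0
  3   0   2   7  16  16
  4   0   2   9  25  41

41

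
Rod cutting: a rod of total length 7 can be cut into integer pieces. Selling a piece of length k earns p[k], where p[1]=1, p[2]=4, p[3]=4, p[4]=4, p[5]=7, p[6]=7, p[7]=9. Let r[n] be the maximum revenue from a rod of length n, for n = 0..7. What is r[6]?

   n    0    1    2    3    4    5    6    7
r[n]    0    1    4    5    8    9   12   13

12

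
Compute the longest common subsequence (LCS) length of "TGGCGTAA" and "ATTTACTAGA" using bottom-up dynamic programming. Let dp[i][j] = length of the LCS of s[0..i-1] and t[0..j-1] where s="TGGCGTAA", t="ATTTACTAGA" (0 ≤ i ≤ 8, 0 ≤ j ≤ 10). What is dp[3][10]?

2

   ''  A  T  T  T  A  C  T  A  G  A
''  0  0  0  0  0  0  0  0  0  0  0
 T  0  0  1  1  1  1  1  1  1  1  1
 G  0  0  1  1  1  1  1  1  1  2  2
 G  0  0  1  1  1  1  1  1  1  2  2
 C  0  0  1  1  1  1  2  2  2  2  2
 G  0  0  1  1  1  1  2  2  2  3  3
 T  0  0  1  2  2  2  2  3  3  3  3
 A  0  1  1  2  2  3  3  3  4  4  4
 A  0  1  1  2  2  3  3  3  4  4  5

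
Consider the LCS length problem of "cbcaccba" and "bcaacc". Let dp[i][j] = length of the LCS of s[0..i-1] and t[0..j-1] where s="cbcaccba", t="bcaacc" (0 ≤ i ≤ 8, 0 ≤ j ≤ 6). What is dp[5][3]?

   ''  b  c  a  a  c  c
''  0  0  0  0  0  0  0
 c  0  0  1  1  1  1  1
 b  0  1  1  1  1  1  1
 c  0  1  2  2  2  2  2
 a  0  1  2  3  3  3  3
 c  0  1  2  3  3  4  4
 c  0  1  2  3  3  4  5
 b  0  1  2  3  3  4  5
 a  0  1  2  3  4  4  5

3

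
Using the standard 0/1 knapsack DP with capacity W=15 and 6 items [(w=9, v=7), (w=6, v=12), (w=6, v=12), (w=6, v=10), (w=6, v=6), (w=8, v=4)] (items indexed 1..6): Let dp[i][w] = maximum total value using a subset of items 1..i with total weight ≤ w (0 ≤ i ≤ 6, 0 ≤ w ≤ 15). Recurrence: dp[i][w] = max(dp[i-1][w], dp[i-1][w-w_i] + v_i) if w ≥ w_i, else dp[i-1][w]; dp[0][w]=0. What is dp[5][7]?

i\w   0   1   2   3   4   5   6   7   8   9  10  11  12  13  14  15
  0   0   0   0   0   0   0   0   0   0   0   0   0   0   0   0   0
  1   0   0   0   0   0   0   0   0   0   7   7   7   7   7   7   7
  2   0   0   0   0   0   0  12  12  12  12  12  12  12  12  12  19
  3   0   0   0   0   0   0  12  12  12  12  12  12  24  24  24  24
  4   0   0   0   0   0   0  12  12  12  12  12  12  24  24  24  24
  5   0   0   0   0   0   0  12  12  12  12  12  12  24  24  24  24
  6   0   0   0   0   0   0  12  12  12  12  12  12  24  24  24  24

12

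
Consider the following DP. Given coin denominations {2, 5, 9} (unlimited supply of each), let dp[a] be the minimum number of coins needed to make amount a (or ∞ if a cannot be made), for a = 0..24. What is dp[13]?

 a  0  1  2  3  4  5  6  7  8  9 10 11 12 13 14 15 16 17 18 19 20 21 22 23 24
dp  0  -  1  -  2  1  3  2  4  1  2  2  3  3  2  3  3  4  2  3  3  4  4  3  4
(- denotes ∞ / unreachable)

3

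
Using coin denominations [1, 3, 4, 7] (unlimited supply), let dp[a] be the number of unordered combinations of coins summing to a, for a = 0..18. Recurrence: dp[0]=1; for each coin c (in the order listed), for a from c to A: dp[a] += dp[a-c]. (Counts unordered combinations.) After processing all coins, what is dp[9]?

8

after  coin     0     1     2     3     4     5     6     7     8     9    10    11    12    13    14    15    16    17    18
          1     1     1     1     1     1     1     1     1     1     1     1     1     1     1     1     1     1     1     1
          3     1     1     1     2     2     2     3     3     3     4     4     4     5     5     5     6     6     6     7
          4     1     1     1     2     3     3     4     5     6     7     8     9    11    12    13    15    17    18    20
          7     1     1     1     2     3     3     4     6     7     8    10    12    14    16    19    22    25    28    32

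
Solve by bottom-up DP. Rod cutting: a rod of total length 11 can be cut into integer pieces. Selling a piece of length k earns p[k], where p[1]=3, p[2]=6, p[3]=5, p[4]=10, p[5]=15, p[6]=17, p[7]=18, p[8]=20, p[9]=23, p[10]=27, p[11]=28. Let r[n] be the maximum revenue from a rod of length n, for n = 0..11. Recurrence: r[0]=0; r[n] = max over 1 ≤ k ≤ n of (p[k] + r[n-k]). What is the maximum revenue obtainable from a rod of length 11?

   n    0    1    2    3    4    5    6    7    8    9   10   11
r[n]    0    3    6    9   12   15   18   21   24   27   30   33

33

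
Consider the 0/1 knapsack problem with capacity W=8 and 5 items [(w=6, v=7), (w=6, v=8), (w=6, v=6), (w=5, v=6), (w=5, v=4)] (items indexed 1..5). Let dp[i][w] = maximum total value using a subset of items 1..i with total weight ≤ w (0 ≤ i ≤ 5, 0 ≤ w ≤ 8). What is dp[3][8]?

i\w   0   1   2   3   4   5   6   7   8
  0   0   0   0   0   0   0   0   0   0
  1   0   0   0   0   0   0   7   7   7
  2   0   0   0   0   0   0   8   8   8
  3   0   0   0   0   0   0   8   8   8
  4   0   0   0   0   0   6   8   8   8
  5   0   0   0   0   0   6   8   8   8

8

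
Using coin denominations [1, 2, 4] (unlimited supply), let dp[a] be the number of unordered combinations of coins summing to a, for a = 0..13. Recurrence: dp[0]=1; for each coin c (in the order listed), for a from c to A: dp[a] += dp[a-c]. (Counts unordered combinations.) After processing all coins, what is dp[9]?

after  coin     0     1     2     3     4     5     6     7     8     9    10    11    12    13
          1     1     1     1     1     1     1     1     1     1     1     1     1     1     1
          2     1     1     2     2     3     3     4     4     5     5     6     6     7     7
          4     1     1     2     2     4     4     6     6     9     9    12    12    16    16

9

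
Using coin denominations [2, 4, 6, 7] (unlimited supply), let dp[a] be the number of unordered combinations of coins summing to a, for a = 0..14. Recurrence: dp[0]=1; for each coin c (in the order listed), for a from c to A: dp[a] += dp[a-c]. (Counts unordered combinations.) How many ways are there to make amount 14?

9

after  coin     0     1     2     3     4     5     6     7     8     9    10    11    12    13    14
          2     1     0     1     0     1     0     1     0     1     0     1     0     1     0     1
          4     1     0     1     0     2     0     2     0     3     0     3     0     4     0     4
          6     1     0     1     0     2     0     3     0     4     0     5     0     7     0     8
          7     1     0     1     0     2     0     3     1     4     1     5     2     7     3     9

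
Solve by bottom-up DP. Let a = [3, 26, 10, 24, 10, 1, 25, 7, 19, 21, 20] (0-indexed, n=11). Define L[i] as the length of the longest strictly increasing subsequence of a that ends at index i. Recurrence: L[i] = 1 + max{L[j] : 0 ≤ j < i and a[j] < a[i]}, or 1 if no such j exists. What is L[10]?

4

   i    0    1    2    3    4    5    6    7    8    9   10
a[i]    3   26   10   24   10    1   25    7   19   21   20
L[i]    1    2    2    3    2    1    4    2    3    4    4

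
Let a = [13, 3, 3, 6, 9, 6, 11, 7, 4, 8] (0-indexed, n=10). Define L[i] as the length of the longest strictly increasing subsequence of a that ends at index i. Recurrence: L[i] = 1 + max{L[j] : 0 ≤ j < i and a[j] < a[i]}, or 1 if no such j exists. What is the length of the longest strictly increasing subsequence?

4

   i    0    1    2    3    4    5    6    7    8    9
a[i]   13    3    3    6    9    6   11    7    4    8
L[i]    1    1    1    2    3    2    4    3    2    4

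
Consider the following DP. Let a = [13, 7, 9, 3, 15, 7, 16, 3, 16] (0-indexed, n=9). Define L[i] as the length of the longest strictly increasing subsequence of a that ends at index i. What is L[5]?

   i    0    1    2    3    4    5    6    7    8
a[i]   13    7    9    3   15    7   16    3   16
L[i]    1    1    2    1    3    2    4    1    4

2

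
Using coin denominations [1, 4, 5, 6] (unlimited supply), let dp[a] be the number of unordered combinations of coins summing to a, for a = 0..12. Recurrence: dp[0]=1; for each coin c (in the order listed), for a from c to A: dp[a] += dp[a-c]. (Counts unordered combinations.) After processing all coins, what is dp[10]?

8

after  coin     0     1     2     3     4     5     6     7     8     9    10    11    12
          1     1     1     1     1     1     1     1     1     1     1     1     1     1
          4     1     1     1     1     2     2     2     2     3     3     3     3     4
          5     1     1     1     1     2     3     3     3     4     5     6     6     7
          6     1     1     1     1     2     3     4     4     5     6     8     9    11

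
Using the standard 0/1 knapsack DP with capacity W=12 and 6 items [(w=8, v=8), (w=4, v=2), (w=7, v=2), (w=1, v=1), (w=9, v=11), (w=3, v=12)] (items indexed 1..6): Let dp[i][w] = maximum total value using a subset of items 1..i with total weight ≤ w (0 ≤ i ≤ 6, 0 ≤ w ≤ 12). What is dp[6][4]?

i\w   0   1   2   3   4   5   6   7   8   9  10  11  12
  0   0   0   0   0   0   0   0   0   0   0   0   0   0
  1   0   0   0   0   0   0   0   0   8   8   8   8   8
  2   0   0   0   0   2   2   2   2   8   8   8   8  10
  3   0   0   0   0   2   2   2   2   8   8   8   8  10
  4   0   1   1   1   2   3   3   3   8   9   9   9  10
  5   0   1   1   1   2   3   3   3   8  11  12  12  12
  6   0   1   1  12  13  13  13  14  15  15  15  20  23

13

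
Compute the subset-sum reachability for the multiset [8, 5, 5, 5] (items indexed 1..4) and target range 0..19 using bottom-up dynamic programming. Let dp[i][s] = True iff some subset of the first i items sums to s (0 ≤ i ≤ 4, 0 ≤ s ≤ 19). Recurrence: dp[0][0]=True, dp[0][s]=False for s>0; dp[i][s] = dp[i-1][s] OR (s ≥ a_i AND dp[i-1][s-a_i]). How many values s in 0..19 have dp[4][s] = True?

7

i\s   0   1   2   3   4   5   6   7   8   9  10  11  12  13  14  15  16  17  18  19
  0   T   F   F   F   F   F   F   F   F   F   F   F   F   F   F   F   F   F   F   F
  1   T   F   F   F   F   F   F   F   T   F   F   F   F   F   F   F   F   F   F   F
  2   T   F   F   F   F   T   F   F   T   F   F   F   F   T   F   F   F   F   F   F
  3   T   F   F   F   F   T   F   F   T   F   T   F   F   T   F   F   F   F   T   F
  4   T   F   F   F   F   T   F   F   T   F   T   F   F   T   F   T   F   F   T   F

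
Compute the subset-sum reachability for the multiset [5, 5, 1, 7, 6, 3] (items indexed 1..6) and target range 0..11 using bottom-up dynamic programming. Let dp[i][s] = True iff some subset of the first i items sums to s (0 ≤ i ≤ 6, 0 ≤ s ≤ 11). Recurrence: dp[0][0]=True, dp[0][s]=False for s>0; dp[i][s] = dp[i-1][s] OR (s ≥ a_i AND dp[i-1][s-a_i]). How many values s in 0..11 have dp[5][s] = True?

i\s   0   1   2   3   4   5   6   7   8   9  10  11
  0   T   F   F   F   F   F   F   F   F   F   F   F
  1   T   F   F   F   F   T   F   F   F   F   F   F
  2   T   F   F   F   F   T   F   F   F   F   T   F
  3   T   T   F   F   F   T   T   F   F   F   T   T
  4   T   T   F   F   F   T   T   T   T   F   T   T
  5   T   T   F   F   F   T   T   T   T   F   T   T
  6   T   T   F   T   T   T   T   T   T   T   T   T

8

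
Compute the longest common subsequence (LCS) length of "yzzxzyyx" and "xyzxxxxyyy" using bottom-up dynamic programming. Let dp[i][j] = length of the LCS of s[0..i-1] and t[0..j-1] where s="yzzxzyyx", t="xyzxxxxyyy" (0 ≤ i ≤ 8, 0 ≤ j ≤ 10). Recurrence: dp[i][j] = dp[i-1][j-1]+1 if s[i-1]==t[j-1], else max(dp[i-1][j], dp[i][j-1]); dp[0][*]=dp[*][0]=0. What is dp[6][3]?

   ''  x  y  z  x  x  x  x  y  y  y
''  0  0  0  0  0  0  0  0  0  0  0
 y  0  0  1  1  1  1  1  1  1  1  1
 z  0  0  1  2  2  2  2  2  2  2  2
 z  0  0  1  2  2  2  2  2  2  2  2
 x  0  1  1  2  3  3  3  3  3  3  3
 z  0  1  1  2  3  3  3  3  3  3  3
 y  0  1  2  2  3  3  3  3  4  4  4
 y  0  1  2  2  3  3  3  3  4  5  5
 x  0  1  2  2  3  4  4  4  4  5  5

2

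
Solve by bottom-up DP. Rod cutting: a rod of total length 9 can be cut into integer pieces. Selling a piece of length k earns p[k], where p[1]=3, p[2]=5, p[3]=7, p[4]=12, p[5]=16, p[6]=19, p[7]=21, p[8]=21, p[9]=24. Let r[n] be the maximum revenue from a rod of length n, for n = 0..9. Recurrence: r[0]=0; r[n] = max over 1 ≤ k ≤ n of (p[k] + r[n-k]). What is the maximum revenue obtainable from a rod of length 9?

   n    0    1    2    3    4    5    6    7    8    9
r[n]    0    3    6    9   12   16   19   22   25   28

28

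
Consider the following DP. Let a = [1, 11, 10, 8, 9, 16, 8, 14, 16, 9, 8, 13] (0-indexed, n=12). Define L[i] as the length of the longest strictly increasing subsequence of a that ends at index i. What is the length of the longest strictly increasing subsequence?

5

   i    0    1    2    3    4    5    6    7    8    9   10   11
a[i]    1   11   10    8    9   16    8   14   16    9    8   13
L[i]    1    2    2    2    3    4    2    4    5    3    2    4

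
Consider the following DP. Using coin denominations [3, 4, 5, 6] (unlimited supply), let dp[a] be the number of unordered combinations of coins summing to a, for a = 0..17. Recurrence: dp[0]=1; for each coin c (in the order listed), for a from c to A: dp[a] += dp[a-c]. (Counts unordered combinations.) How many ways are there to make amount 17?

7

after  coin     0     1     2     3     4     5     6     7     8     9    10    11    12    13    14    15    16    17
          3     1     0     0     1     0     0     1     0     0     1     0     0     1     0     0     1     0     0
          4     1     0     0     1     1     0     1     1     1     1     1     1     2     1     1     2     2     1
          5     1     0     0     1     1     1     1     1     2     2     2     2     3     3     3     4     4     4
          6     1     0     0     1     1     1     2     1     2     3     3     3     5     4     5     7     7     7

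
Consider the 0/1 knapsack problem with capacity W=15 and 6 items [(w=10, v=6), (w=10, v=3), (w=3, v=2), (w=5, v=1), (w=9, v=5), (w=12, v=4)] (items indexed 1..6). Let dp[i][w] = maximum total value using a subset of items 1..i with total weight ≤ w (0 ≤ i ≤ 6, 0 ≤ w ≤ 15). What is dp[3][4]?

2

i\w   0   1   2   3   4   5   6   7   8   9  10  11  12  13  14  15
  0   0   0   0   0   0   0   0   0   0   0   0   0   0   0   0   0
  1   0   0   0   0   0   0   0   0   0   0   6   6   6   6   6   6
  2   0   0   0   0   0   0   0   0   0   0   6   6   6   6   6   6
  3   0   0   0   2   2   2   2   2   2   2   6   6   6   8   8   8
  4   0   0   0   2   2   2   2   2   3   3   6   6   6   8   8   8
  5   0   0   0   2   2   2   2   2   3   5   6   6   7   8   8   8
  6   0   0   0   2   2   2   2   2   3   5   6   6   7   8   8   8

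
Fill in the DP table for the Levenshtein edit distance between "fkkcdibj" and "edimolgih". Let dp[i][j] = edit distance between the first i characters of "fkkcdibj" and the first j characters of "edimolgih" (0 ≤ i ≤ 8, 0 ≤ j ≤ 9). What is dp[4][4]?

   ''  e  d  i  m  o  l  g  i  h
''  0  1  2  3  4  5  6  7  8  9
 f  1  1  2  3  4  5  6  7  8  9
 k  2  2  2  3  4  5  6  7  8  9
 k  3  3  3  3  4  5  6  7  8  9
 c  4  4  4  4  4  5  6  7  8  9
 d  5  5  4  5  5  5  6  7  8  9
 i  6  6  5  4  5  6  6  7  7  8
 b  7  7  6  5  5  6  7  7  8  8
 j  8  8  7  6  6  6  7  8  8  9

4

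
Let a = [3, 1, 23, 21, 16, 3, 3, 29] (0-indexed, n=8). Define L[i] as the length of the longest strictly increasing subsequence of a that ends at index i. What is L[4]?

   i    0    1    2    3    4    5    6    7
a[i]    3    1   23   21   16    3    3   29
L[i]    1    1    2    2    2    2    2    3

2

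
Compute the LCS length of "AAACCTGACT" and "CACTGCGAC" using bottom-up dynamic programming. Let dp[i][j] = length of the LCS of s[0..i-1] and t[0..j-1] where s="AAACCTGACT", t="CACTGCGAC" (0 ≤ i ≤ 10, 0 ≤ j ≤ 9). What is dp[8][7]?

   ''  C  A  C  T  G  C  G  A  C
''  0  0  0  0  0  0  0  0  0  0
 A  0  0  1  1  1  1  1  1  1  1
 A  0  0  1  1  1  1  1  1  2  2
 A  0  0  1  1  1  1  1  1  2  2
 C  0  1  1  2  2  2  2  2  2  3
 C  0  1  1  2  2  2  3  3  3  3
 T  0  1  1  2  3  3  3  3  3  3
 G  0  1  1  2  3  4  4  4  4  4
 A  0  1  2  2  3  4  4  4  5  5
 C  0  1  2  3  3  4  5  5  5  6
 T  0  1  2  3  4  4  5  5  5  6

4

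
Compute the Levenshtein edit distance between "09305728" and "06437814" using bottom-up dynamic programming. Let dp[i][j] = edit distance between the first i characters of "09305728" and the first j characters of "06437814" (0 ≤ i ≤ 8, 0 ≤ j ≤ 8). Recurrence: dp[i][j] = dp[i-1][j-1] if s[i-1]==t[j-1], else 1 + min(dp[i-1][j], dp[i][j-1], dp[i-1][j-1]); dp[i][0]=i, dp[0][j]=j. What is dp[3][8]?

   ''  0  6  4  3  7  8  1  4
''  0  1  2  3  4  5  6  7  8
 0  1  0  1  2  3  4  5  6  7
 9  2  1  1  2  3  4  5  6  7
 3  3  2  2  2  2  3  4  5  6
 0  4  3  3  3  3  3  4  5  6
 5  5  4  4  4  4  4  4  5  6
 7  6  5  5  5  5  4  5  5  6
 2  7  6  6  6  6  5  5  6  6
 8  8  7  7  7  7  6  5  6  7

6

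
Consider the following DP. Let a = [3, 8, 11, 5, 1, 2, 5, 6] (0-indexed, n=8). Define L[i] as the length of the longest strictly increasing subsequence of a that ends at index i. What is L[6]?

   i    0    1    2    3    4    5    6    7
a[i]    3    8   11    5    1    2    5    6
L[i]    1    2    3    2    1    2    3    4

3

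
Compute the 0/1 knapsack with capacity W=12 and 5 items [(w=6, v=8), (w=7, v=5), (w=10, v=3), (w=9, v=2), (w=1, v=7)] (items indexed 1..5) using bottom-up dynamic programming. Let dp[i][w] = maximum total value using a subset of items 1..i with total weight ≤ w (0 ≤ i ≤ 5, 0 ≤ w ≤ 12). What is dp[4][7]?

8

i\w   0   1   2   3   4   5   6   7   8   9  10  11  12
  0   0   0   0   0   0   0   0   0   0   0   0   0   0
  1   0   0   0   0   0   0   8   8   8   8   8   8   8
  2   0   0   0   0   0   0   8   8   8   8   8   8   8
  3   0   0   0   0   0   0   8   8   8   8   8   8   8
  4   0   0   0   0   0   0   8   8   8   8   8   8   8
  5   0   7   7   7   7   7   8  15  15  15  15  15  15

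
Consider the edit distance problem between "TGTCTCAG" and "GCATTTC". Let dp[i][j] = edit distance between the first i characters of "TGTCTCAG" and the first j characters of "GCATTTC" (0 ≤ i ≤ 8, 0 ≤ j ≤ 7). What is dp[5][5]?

   ''  G  C  A  T  T  T  C
''  0  1  2  3  4  5  6  7
 T  1  1  2  3  3  4  5  6
 G  2  1  2  3  4  4  5  6
 T  3  2  2  3  3  4  4  5
 C  4  3  2  3  4  4  5  4
 T  5  4  3  3  3  4  4  5
 C  6  5  4  4  4  4  5  4
 A  7  6  5  4  5  5  5  5
 G  8  7  6  5  5  6  6  6

4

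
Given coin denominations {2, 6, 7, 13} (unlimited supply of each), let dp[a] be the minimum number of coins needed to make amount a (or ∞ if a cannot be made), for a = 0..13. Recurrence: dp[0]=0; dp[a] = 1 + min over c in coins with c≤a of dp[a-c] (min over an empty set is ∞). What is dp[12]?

 a  0  1  2  3  4  5  6  7  8  9 10 11 12 13
dp  0  -  1  -  2  -  1  1  2  2  3  3  2  1
(- denotes ∞ / unreachable)

2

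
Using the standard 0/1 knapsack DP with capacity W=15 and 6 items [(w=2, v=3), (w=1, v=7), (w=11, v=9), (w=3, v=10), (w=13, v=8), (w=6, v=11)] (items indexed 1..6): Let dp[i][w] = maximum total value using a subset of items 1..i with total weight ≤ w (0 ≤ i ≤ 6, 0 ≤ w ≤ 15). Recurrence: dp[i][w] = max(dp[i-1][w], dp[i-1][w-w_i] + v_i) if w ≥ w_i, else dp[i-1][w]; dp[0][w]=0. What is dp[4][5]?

i\w   0   1   2   3   4   5   6   7   8   9  10  11  12  13  14  15
  0   0   0   0   0   0   0   0   0   0   0   0   0   0   0   0   0
  1   0   0   3   3   3   3   3   3   3   3   3   3   3   3   3   3
  2   0   7   7  10  10  10  10  10  10  10  10  10  10  10  10  10
  3   0   7   7  10  10  10  10  10  10  10  10  10  16  16  19  19
  4   0   7   7  10  17  17  20  20  20  20  20  20  20  20  20  26
  5   0   7   7  10  17  17  20  20  20  20  20  20  20  20  20  26
  6   0   7   7  10  17  17  20  20  20  21  28  28  31  31  31  31

17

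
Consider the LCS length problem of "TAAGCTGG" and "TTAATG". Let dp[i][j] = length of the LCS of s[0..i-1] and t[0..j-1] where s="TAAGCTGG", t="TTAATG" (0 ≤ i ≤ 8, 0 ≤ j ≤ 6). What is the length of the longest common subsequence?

   ''  T  T  A  A  T  G
''  0  0  0  0  0  0  0
 T  0  1  1  1  1  1  1
 A  0  1  1  2  2  2  2
 A  0  1  1  2  3  3  3
 G  0  1  1  2  3  3  4
 C  0  1  1  2  3  3  4
 T  0  1  2  2  3  4  4
 G  0  1  2  2  3  4  5
 G  0  1  2  2  3  4  5

5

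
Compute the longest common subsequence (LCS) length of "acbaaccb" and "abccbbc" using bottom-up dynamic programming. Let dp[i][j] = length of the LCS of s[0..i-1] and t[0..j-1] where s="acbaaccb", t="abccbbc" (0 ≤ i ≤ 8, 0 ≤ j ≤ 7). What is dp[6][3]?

   ''  a  b  c  c  b  b  c
''  0  0  0  0  0  0  0  0
 a  0  1  1  1  1  1  1  1
 c  0  1  1  2  2  2  2  2
 b  0  1  2  2  2  3  3  3
 a  0  1  2  2  2  3  3  3
 a  0  1  2  2  2  3  3  3
 c  0  1  2  3  3  3  3  4
 c  0  1  2  3  4  4  4  4
 b  0  1  2  3  4  5  5  5

3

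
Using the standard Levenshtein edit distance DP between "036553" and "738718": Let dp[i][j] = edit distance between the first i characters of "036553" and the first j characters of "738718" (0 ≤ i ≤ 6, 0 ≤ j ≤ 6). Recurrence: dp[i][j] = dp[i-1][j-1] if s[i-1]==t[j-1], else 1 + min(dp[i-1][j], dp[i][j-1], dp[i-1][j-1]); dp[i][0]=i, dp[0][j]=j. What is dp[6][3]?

5

   ''  7  3  8  7  1  8
''  0  1  2  3  4  5  6
 0  1  1  2  3  4  5  6
 3  2  2  1  2  3  4  5
 6  3  3  2  2  3  4  5
 5  4  4  3  3  3  4  5
 5  5  5  4  4  4  4  5
 3  6  6  5  5  5  5  5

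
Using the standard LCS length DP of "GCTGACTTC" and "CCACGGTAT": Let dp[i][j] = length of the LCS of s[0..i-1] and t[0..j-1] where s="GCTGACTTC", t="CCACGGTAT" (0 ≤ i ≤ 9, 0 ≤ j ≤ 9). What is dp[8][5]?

   ''  C  C  A  C  G  G  T  A  T
''  0  0  0  0  0  0  0  0  0  0
 G  0  0  0  0  0  1  1  1  1  1
 C  0  1  1  1  1  1  1  1  1  1
 T  0  1  1  1  1  1  1  2  2  2
 G  0  1  1  1  1  2  2  2  2  2
 A  0  1  1  2  2  2  2  2  3  3
 C  0  1  2  2  3  3  3  3  3  3
 T  0  1  2  2  3  3  3  4  4  4
 T  0  1  2  2  3  3  3  4  4  5
 C  0  1  2  2  3  3  3  4  4  5

3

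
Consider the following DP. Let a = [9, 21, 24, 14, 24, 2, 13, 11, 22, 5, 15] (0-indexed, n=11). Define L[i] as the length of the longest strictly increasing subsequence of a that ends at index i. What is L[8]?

   i    0    1    2    3    4    5    6    7    8    9   10
a[i]    9   21   24   14   24    2   13   11   22    5   15
L[i]    1    2    3    2    3    1    2    2    3    2    3

3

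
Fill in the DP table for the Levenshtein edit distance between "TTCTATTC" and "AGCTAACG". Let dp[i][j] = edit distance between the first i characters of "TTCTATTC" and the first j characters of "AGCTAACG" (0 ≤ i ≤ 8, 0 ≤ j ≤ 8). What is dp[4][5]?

   ''  A  G  C  T  A  A  C  G
''  0  1  2  3  4  5  6  7  8
 T  1  1  2  3  3  4  5  6  7
 T  2  2  2  3  3  4  5  6  7
 C  3  3  3  2  3  4  5  5  6
 T  4  4  4  3  2  3  4  5  6
 A  5  4  5  4  3  2  3  4  5
 T  6  5  5  5  4  3  3  4  5
 T  7  6  6  6  5  4  4  4  5
 C  8  7  7  6  6  5  5  4  5

3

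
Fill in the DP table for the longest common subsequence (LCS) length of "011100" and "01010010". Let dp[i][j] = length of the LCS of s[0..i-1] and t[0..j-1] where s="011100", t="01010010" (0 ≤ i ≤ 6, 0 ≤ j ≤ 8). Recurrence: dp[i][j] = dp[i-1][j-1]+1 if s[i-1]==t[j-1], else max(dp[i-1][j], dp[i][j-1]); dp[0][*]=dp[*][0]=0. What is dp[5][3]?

3

   ''  0  1  0  1  0  0  1  0
''  0  0  0  0  0  0  0  0  0
 0  0  1  1  1  1  1  1  1  1
 1  0  1  2  2  2  2  2  2  2
 1  0  1  2  2  3  3  3  3  3
 1  0  1  2  2  3  3  3  4  4
 0  0  1  2  3  3  4  4  4  5
 0  0  1  2  3  3  4  5  5  5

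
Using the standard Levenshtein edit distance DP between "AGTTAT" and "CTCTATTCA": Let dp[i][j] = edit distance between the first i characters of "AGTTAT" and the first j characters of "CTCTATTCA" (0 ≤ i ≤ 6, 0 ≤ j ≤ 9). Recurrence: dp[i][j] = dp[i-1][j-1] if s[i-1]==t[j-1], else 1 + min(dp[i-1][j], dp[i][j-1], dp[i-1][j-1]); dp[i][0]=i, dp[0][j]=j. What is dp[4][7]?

5

   ''  C  T  C  T  A  T  T  C  A
''  0  1  2  3  4  5  6  7  8  9
 A  1  1  2  3  4  4  5  6  7  8
 G  2  2  2  3  4  5  5  6  7  8
 T  3  3  2  3  3  4  5  5  6  7
 T  4  4  3  3  3  4  4  5  6  7
 A  5  5  4  4  4  3  4  5  6  6
 T  6  6  5  5  4  4  3  4  5  6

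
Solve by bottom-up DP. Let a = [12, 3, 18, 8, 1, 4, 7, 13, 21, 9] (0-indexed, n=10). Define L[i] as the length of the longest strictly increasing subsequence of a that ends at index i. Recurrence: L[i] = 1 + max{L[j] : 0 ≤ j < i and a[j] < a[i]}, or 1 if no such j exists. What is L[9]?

4

   i    0    1    2    3    4    5    6    7    8    9
a[i]   12    3   18    8    1    4    7   13   21    9
L[i]    1    1    2    2    1    2    3    4    5    4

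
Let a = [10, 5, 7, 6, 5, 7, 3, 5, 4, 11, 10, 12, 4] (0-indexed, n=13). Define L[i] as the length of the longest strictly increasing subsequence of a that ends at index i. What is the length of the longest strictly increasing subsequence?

   i    0    1    2    3    4    5    6    7    8    9   10   11   12
a[i]   10    5    7    6    5    7    3    5    4   11   10   12    4
L[i]    1    1    2    2    1    3    1    2    2    4    4    5    2

5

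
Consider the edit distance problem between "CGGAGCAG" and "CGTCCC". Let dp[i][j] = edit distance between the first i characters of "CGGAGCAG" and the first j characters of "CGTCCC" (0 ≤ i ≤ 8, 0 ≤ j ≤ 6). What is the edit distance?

5

   ''  C  G  T  C  C  C
''  0  1  2  3  4  5  6
 C  1  0  1  2  3  4  5
 G  2  1  0  1  2  3  4
 G  3  2  1  1  2  3  4
 A  4  3  2  2  2  3  4
 G  5  4  3  3  3  3  4
 C  6  5  4  4  3  3  3
 A  7  6  5  5  4  4  4
 G  8  7  6  6  5  5  5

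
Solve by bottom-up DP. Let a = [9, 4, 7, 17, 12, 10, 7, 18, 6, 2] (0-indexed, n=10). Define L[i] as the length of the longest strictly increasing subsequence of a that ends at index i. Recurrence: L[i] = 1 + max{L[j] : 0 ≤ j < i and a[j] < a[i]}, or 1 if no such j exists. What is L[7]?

4

   i    0    1    2    3    4    5    6    7    8    9
a[i]    9    4    7   17   12   10    7   18    6    2
L[i]    1    1    2    3    3    3    2    4    2    1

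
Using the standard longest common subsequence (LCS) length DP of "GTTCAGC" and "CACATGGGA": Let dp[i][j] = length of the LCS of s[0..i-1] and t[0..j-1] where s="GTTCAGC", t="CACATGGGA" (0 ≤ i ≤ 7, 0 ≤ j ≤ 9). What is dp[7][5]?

3

   ''  C  A  C  A  T  G  G  G  A
''  0  0  0  0  0  0  0  0  0  0
 G  0  0  0  0  0  0  1  1  1  1
 T  0  0  0  0  0  1  1  1  1  1
 T  0  0  0  0  0  1  1  1  1  1
 C  0  1  1  1  1  1  1  1  1  1
 A  0  1  2  2  2  2  2  2  2  2
 G  0  1  2  2  2  2  3  3  3  3
 C  0  1  2  3  3  3  3  3  3  3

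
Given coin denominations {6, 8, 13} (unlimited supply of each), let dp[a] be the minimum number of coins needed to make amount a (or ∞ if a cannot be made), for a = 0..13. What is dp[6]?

 a  0  1  2  3  4  5  6  7  8  9 10 11 12 13
dp  0  -  -  -  -  -  1  -  1  -  -  -  2  1
(- denotes ∞ / unreachable)

1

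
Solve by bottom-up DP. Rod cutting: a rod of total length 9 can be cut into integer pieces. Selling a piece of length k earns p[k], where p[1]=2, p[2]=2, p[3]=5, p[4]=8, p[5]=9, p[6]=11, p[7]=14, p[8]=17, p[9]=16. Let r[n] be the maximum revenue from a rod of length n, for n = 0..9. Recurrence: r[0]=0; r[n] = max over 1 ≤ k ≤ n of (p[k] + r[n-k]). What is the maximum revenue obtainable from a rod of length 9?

19

   n    0    1    2    3    4    5    6    7    8    9
r[n]    0    2    4    6    8   10   12   14   17   19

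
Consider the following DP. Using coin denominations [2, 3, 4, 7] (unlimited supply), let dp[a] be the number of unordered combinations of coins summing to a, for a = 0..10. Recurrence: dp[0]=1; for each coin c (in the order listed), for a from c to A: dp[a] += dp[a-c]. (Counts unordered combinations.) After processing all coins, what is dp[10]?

after  coin     0     1     2     3     4     5     6     7     8     9    10
          2     1     0     1     0     1     0     1     0     1     0     1
          3     1     0     1     1     1     1     2     1     2     2     2
          4     1     0     1     1     2     1     3     2     4     3     5
          7     1     0     1     1     2     1     3     3     4     4     6

6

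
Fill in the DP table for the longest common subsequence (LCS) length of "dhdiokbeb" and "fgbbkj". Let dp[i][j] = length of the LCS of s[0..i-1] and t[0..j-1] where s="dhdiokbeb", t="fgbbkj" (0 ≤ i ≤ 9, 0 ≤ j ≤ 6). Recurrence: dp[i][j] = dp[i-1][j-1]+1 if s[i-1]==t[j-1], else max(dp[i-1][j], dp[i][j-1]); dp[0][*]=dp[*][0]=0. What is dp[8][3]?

1

   ''  f  g  b  b  k  j
''  0  0  0  0  0  0  0
 d  0  0  0  0  0  0  0
 h  0  0  0  0  0  0  0
 d  0  0  0  0  0  0  0
 i  0  0  0  0  0  0  0
 o  0  0  0  0  0  0  0
 k  0  0  0  0  0  1  1
 b  0  0  0  1  1  1  1
 e  0  0  0  1  1  1  1
 b  0  0  0  1  2  2  2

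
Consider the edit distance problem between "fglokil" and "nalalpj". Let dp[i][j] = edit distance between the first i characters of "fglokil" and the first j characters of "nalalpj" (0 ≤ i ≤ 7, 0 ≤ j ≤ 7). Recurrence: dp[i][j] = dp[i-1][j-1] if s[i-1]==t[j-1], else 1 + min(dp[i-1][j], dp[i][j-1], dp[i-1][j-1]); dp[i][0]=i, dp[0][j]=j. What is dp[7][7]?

6

   ''  n  a  l  a  l  p  j
''  0  1  2  3  4  5  6  7
 f  1  1  2  3  4  5  6  7
 g  2  2  2  3  4  5  6  7
 l  3  3  3  2  3  4  5  6
 o  4  4  4  3  3  4  5  6
 k  5  5  5  4  4  4  5  6
 i  6  6  6  5  5  5  5  6
 l  7  7  7  6  6  5  6  6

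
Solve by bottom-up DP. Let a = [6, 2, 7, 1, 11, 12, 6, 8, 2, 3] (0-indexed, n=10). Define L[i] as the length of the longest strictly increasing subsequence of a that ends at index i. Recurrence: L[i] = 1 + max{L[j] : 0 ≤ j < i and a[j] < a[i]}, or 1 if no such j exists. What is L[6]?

2

   i    0    1    2    3    4    5    6    7    8    9
a[i]    6    2    7    1   11   12    6    8    2    3
L[i]    1    1    2    1    3    4    2    3    2    3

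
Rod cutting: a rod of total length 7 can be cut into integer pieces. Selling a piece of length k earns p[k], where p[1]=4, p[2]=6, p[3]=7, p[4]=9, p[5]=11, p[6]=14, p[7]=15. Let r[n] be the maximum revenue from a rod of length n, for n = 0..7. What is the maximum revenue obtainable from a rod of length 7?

   n    0    1    2    3    4    5    6    7
r[n]    0    4    8   12   16   20   24   28

28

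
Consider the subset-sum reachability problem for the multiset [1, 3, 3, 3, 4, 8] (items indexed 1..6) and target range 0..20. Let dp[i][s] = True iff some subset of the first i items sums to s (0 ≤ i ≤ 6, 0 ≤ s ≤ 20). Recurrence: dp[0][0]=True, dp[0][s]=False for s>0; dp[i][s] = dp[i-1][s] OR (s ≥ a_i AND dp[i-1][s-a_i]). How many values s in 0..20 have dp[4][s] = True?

i\s   0   1   2   3   4   5   6   7   8   9  10  11  12  13  14  15  16  17  18  19  20
  0   T   F   F   F   F   F   F   F   F   F   F   F   F   F   F   F   F   F   F   F   F
  1   T   T   F   F   F   F   F   F   F   F   F   F   F   F   F   F   F   F   F   F   F
  2   T   T   F   T   T   F   F   F   F   F   F   F   F   F   F   F   F   F   F   F   F
  3   T   T   F   T   T   F   T   T   F   F   F   F   F   F   F   F   F   F   F   F   F
  4   T   T   F   T   T   F   T   T   F   T   T   F   F   F   F   F   F   F   F   F   F
  5   T   T   F   T   T   T   T   T   T   T   T   T   F   T   T   F   F   F   F   F   F
  6   T   T   F   T   T   T   T   T   T   T   T   T   T   T   T   T   T   T   T   T   F

8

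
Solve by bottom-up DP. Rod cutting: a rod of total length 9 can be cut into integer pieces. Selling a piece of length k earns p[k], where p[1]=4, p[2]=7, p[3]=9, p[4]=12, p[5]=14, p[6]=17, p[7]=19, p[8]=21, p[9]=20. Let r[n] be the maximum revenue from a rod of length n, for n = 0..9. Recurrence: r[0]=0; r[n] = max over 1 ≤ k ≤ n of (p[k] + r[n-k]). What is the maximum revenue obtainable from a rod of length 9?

   n    0    1    2    3    4    5    6    7    8    9
r[n]    0    4    8   12   16   20   24   28   32   36

36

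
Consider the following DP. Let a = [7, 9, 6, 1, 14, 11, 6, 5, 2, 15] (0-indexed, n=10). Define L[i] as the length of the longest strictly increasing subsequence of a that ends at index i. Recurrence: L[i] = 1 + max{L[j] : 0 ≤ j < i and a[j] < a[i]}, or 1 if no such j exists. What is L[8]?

   i    0    1    2    3    4    5    6    7    8    9
a[i]    7    9    6    1   14   11    6    5    2   15
L[i]    1    2    1    1    3    3    2    2    2    4

2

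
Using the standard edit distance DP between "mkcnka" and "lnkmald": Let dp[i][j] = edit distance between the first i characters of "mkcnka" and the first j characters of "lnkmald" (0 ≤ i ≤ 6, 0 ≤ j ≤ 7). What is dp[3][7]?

6

   ''  l  n  k  m  a  l  d
''  0  1  2  3  4  5  6  7
 m  1  1  2  3  3  4  5  6
 k  2  2  2  2  3  4  5  6
 c  3  3  3  3  3  4  5  6
 n  4  4  3  4  4  4  5  6
 k  5  5  4  3  4  5  5  6
 a  6  6  5  4  4  4  5  6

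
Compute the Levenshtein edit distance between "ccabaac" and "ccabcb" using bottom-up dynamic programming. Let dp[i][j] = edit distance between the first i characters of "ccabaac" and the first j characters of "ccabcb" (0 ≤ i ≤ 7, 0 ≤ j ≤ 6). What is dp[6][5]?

2

   ''  c  c  a  b  c  b
''  0  1  2  3  4  5  6
 c  1  0  1  2  3  4  5
 c  2  1  0  1  2  3  4
 a  3  2  1  0  1  2  3
 b  4  3  2  1  0  1  2
 a  5  4  3  2  1  1  2
 a  6  5  4  3  2  2  2
 c  7  6  5  4  3  2  3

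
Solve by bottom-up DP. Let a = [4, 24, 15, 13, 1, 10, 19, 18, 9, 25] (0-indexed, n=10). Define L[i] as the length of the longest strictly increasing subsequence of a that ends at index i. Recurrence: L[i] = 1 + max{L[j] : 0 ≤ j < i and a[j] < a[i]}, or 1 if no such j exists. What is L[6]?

3

   i    0    1    2    3    4    5    6    7    8    9
a[i]    4   24   15   13    1   10   19   18    9   25
L[i]    1    2    2    2    1    2    3    3    2    4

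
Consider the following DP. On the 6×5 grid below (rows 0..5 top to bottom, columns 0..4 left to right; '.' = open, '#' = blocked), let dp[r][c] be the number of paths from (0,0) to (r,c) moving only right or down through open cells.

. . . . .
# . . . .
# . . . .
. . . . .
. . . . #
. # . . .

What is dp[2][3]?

r\c   0   1   2   3   4
  0   1   1   1   1   1
  1   0   1   2   3   4
  2   0   1   3   6  10
  3   0   1   4  10  20
  4   0   1   5  15   0
  5   0   0   5  20  20

6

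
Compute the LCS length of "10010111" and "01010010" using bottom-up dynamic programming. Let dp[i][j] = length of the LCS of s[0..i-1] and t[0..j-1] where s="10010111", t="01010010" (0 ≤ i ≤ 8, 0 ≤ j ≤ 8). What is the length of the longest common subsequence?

   ''  0  1  0  1  0  0  1  0
''  0  0  0  0  0  0  0  0  0
 1  0  0  1  1  1  1  1  1  1
 0  0  1  1  2  2  2  2  2  2
 0  0  1  1  2  2  3  3  3  3
 1  0  1  2  2  3  3  3  4  4
 0  0  1  2  3  3  4  4  4  5
 1  0  1  2  3  4  4  4  5  5
 1  0  1  2  3  4  4  4  5  5
 1  0  1  2  3  4  4  4  5  5

5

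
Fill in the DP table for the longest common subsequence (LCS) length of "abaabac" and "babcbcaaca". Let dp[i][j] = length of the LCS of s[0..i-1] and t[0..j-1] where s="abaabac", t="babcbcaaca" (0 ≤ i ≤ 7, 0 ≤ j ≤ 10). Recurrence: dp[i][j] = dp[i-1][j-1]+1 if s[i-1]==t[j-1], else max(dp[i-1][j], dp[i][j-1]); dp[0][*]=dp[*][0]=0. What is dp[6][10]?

5

   ''  b  a  b  c  b  c  a  a  c  a
''  0  0  0  0  0  0  0  0  0  0  0
 a  0  0  1  1  1  1  1  1  1  1  1
 b  0  1  1  2  2  2  2  2  2  2  2
 a  0  1  2  2  2  2  2  3  3  3  3
 a  0  1  2  2  2  2  2  3  4  4  4
 b  0  1  2  3  3  3  3  3  4  4  4
 a  0  1  2  3  3  3  3  4  4  4  5
 c  0  1  2  3  4  4  4  4  4  5  5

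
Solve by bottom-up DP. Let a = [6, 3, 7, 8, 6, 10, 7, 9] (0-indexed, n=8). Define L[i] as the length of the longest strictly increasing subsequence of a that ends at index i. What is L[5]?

4

   i    0    1    2    3    4    5    6    7
a[i]    6    3    7    8    6   10    7    9
L[i]    1    1    2    3    2    4    3    4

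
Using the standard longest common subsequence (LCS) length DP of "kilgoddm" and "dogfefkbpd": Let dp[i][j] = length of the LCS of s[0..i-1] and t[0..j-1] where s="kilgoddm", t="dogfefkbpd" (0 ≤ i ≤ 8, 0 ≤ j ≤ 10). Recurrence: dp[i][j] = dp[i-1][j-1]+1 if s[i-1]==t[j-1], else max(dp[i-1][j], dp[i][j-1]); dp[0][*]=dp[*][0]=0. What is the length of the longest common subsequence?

2

   ''  d  o  g  f  e  f  k  b  p  d
''  0  0  0  0  0  0  0  0  0  0  0
 k  0  0  0  0  0  0  0  1  1  1  1
 i  0  0  0  0  0  0  0  1  1  1  1
 l  0  0  0  0  0  0  0  1  1  1  1
 g  0  0  0  1  1  1  1  1  1  1  1
 o  0  0  1  1  1  1  1  1  1  1  1
 d  0  1  1  1  1  1  1  1  1  1  2
 d  0  1  1  1  1  1  1  1  1  1  2
 m  0  1  1  1  1  1  1  1  1  1  2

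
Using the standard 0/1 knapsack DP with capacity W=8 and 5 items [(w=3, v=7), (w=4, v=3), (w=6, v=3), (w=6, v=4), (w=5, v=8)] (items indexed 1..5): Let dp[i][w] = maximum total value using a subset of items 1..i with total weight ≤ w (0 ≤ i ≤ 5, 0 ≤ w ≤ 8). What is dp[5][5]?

i\w   0   1   2   3   4   5   6   7   8
  0   0   0   0   0   0   0   0   0   0
  1   0   0   0   7   7   7   7   7   7
  2   0   0   0   7   7   7   7  10  10
  3   0   0   0   7   7   7   7  10  10
  4   0   0   0   7   7   7   7  10  10
  5   0   0   0   7   7   8   8  10  15

8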